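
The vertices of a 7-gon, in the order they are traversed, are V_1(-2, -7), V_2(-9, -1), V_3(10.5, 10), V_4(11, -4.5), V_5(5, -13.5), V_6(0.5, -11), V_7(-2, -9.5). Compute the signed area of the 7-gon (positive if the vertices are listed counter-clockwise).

-251.875

Apply the shoelace formula: 2A = Σ (x_i·y_{i+1} − x_{i+1}·y_i), indices taken mod 7.
V_1→V_2: (-2)(-1) − (-9)(-7) = -61
V_2→V_3: (-9)(10) − (10.5)(-1) = -79.5
V_3→V_4: (10.5)(-4.5) − (11)(10) = -157.25
V_4→V_5: (11)(-13.5) − (5)(-4.5) = -126
V_5→V_6: (5)(-11) − (0.5)(-13.5) = -48.25
V_6→V_7: (0.5)(-9.5) − (-2)(-11) = -26.75
V_7→V_1: (-2)(-7) − (-2)(-9.5) = -5
Σ = -503.75
Signed area = Σ/2 = -251.875 (negative ⇒ clockwise traversal).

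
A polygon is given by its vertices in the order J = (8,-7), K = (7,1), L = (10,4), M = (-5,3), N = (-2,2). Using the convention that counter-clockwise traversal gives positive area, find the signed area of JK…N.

Σ = (57) + (18) + (50) + (-4) + (-2) = 119
Signed area = Σ/2 = 59.5 (positive ⇒ counter-clockwise traversal).

59.5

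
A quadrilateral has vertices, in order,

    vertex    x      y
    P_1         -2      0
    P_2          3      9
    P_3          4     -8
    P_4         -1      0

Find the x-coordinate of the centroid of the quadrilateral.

77/43

Apply the shoelace formula. First the cross-terms c_i = x_i·y_{i+1} − x_{i+1}·y_i:
  -18, -60, -8, 0  ⇒  2A = -86, A = -43.
Then Σ (x_i + x_{i+1})·c_i = -462, so x̄ = -462 / (6·(-43)) = 77/43.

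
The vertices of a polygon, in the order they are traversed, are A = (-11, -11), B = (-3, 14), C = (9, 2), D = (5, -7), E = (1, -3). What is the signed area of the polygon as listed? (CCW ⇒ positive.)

Apply the shoelace formula: 2A = Σ (x_i·y_{i+1} − x_{i+1}·y_i), indices taken mod 5.
Cross-terms: -187, -132, -73, -8, -44  ⇒  Σ = -444
Signed area = Σ/2 = -222 (negative ⇒ clockwise traversal).

-222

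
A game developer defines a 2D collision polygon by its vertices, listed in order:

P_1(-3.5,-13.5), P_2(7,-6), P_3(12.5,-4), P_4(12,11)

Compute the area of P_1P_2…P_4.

Σ = (115.5) + (47) + (185.5) + (-123.5) = 224.5
Area = |Σ|/2 = 112.25.

112.25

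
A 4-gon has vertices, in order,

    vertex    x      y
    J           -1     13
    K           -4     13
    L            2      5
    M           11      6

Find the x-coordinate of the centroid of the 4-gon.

Apply the surveyor's formula. First the cross-terms c_i = x_i·y_{i+1} − x_{i+1}·y_i:
  39, -46, -43, 149  ⇒  2A = 99, A = 49.5.
Then Σ (x_i + x_{i+1})·c_i = 828, so x̄ = 828 / (6·49.5) = 92/33.

92/33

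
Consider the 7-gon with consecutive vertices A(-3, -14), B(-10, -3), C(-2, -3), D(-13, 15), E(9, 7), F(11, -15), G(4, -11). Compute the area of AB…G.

382

Apply the shoelace formula: 2A = Σ (x_i·y_{i+1} − x_{i+1}·y_i), indices taken mod 7.
A→B: (-3)(-3) − (-10)(-14) = -131
B→C: (-10)(-3) − (-2)(-3) = 24
C→D: (-2)(15) − (-13)(-3) = -69
D→E: (-13)(7) − (9)(15) = -226
E→F: (9)(-15) − (11)(7) = -212
F→G: (11)(-11) − (4)(-15) = -61
G→A: (4)(-14) − (-3)(-11) = -89
Σ = -764
Area = |Σ|/2 = 382.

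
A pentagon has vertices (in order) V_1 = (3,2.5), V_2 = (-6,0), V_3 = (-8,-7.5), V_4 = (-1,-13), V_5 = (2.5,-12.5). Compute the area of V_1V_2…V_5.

Apply Gauss's area formula: 2A = Σ (x_i·y_{i+1} − x_{i+1}·y_i), indices taken mod 5.
Σ = (15) + (45) + (96.5) + (45) + (43.75) = 245.25
Area = |Σ|/2 = 122.625.

122.625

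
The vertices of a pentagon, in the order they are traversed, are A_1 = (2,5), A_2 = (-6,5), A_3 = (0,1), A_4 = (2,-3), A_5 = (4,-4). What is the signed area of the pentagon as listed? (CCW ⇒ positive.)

Apply the shoelace formula: 2A = Σ (x_i·y_{i+1} − x_{i+1}·y_i), indices taken mod 5.
Σ = (40) + (-6) + (-2) + (4) + (28) = 64
Signed area = Σ/2 = 32 (positive ⇒ counter-clockwise traversal).

32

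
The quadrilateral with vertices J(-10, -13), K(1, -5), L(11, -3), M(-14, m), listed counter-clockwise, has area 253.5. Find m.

Write out the shoelace sum; only the two edges meeting at M involve m:
2·Area = [(11·m − (-14)·(-3)) + ((-14)·(-13) − (-10)·m)] + 115
       = 21·m + 255 = 507
⇒ m = 12.

12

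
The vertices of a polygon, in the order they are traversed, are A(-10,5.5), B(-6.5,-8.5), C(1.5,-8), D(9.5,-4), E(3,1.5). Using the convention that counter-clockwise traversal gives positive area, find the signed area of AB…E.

156.625

Σ = (120.75) + (64.75) + (70) + (26.25) + (31.5) = 313.25
Signed area = Σ/2 = 156.625 (positive ⇒ counter-clockwise traversal).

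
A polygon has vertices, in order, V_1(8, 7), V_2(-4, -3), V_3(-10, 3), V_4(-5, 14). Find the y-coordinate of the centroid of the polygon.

866/155

Apply the surveyor's formula. First the cross-terms c_i = x_i·y_{i+1} − x_{i+1}·y_i:
  4, -42, -125, -147  ⇒  2A = -310, A = -155.
Then Σ (y_i + y_{i+1})·c_i = -5196, so ȳ = -5196 / (6·(-155)) = 866/155.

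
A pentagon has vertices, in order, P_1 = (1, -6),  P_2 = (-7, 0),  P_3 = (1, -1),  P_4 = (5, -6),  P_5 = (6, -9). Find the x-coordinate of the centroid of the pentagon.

Apply the surveyor's formula. First the cross-terms c_i = x_i·y_{i+1} − x_{i+1}·y_i:
  -42, 7, -1, -9, -27  ⇒  2A = -72, A = -36.
Then Σ (x_i + x_{i+1})·c_i = -84, so x̄ = -84 / (6·(-36)) = 7/18.

7/18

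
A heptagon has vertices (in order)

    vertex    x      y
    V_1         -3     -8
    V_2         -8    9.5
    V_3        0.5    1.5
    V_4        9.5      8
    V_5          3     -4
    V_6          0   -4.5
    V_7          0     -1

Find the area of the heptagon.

99

Apply the surveyor's formula: 2A = Σ (x_i·y_{i+1} − x_{i+1}·y_i), indices taken mod 7.
V_1→V_2: (-3)(9.5) − (-8)(-8) = -92.5
V_2→V_3: (-8)(1.5) − (0.5)(9.5) = -16.75
V_3→V_4: (0.5)(8) − (9.5)(1.5) = -10.25
V_4→V_5: (9.5)(-4) − (3)(8) = -62
V_5→V_6: (3)(-4.5) − (0)(-4) = -13.5
V_6→V_7: (0)(-1) − (0)(-4.5) = 0
V_7→V_1: (0)(-8) − (-3)(-1) = -3
Σ = -198
Area = |Σ|/2 = 99.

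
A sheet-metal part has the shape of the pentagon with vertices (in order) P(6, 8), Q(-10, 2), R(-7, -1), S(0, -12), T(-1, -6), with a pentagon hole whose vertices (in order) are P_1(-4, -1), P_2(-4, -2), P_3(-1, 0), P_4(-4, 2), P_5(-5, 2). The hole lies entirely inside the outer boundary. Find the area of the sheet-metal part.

Outer boundary:
Σ = (92) + (24) + (84) + (-12) + (28) = 216
Area = |Σ|/2 = 108.
Hole:
Apply the shoelace (surveyor's) formula: 2A = Σ (x_i·y_{i+1} − x_{i+1}·y_i), indices taken mod 5.
P_1→P_2: (-4)(-2) − (-4)(-1) = 4
P_2→P_3: (-4)(0) − (-1)(-2) = -2
P_3→P_4: (-1)(2) − (-4)(0) = -2
P_4→P_5: (-4)(2) − (-5)(2) = 2
P_5→P_1: (-5)(-1) − (-4)(2) = 13
Σ = 15
Area = |Σ|/2 = 7.5.
Net area = 108 − 7.5 = 100.5.

100.5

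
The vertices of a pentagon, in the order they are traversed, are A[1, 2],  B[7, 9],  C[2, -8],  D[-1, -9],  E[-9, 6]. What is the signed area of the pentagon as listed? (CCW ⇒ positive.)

Apply the shoelace (surveyor's) formula: 2A = Σ (x_i·y_{i+1} − x_{i+1}·y_i), indices taken mod 5.
A→B: (1)(9) − (7)(2) = -5
B→C: (7)(-8) − (2)(9) = -74
C→D: (2)(-9) − (-1)(-8) = -26
D→E: (-1)(6) − (-9)(-9) = -87
E→A: (-9)(2) − (1)(6) = -24
Σ = -216
Signed area = Σ/2 = -108 (negative ⇒ clockwise traversal).

-108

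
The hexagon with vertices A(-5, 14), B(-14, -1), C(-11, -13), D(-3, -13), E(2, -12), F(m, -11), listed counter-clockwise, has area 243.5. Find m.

1

The doubled signed area Σ (x_i y_{i+1} − x_{i+1} y_i) is linear in m.
With m=0 it equals 461; the coefficient of m is 26 (from the two edges through F).
So 26·m + 461 = 2·243.5 = 487 ⇒ m = 1.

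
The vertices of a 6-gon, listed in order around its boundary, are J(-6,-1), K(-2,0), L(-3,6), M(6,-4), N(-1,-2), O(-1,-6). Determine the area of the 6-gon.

Apply the shoelace formula: 2A = Σ (x_i·y_{i+1} − x_{i+1}·y_i), indices taken mod 6.
J→K: (-6)(0) − (-2)(-1) = -2
K→L: (-2)(6) − (-3)(0) = -12
L→M: (-3)(-4) − (6)(6) = -24
M→N: (6)(-2) − (-1)(-4) = -16
N→O: (-1)(-6) − (-1)(-2) = 4
O→J: (-1)(-1) − (-6)(-6) = -35
Σ = -85
Area = |Σ|/2 = 42.5.

42.5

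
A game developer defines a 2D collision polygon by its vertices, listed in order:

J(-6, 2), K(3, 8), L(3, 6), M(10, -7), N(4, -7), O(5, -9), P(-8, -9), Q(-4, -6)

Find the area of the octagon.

Apply Gauss's area formula: 2A = Σ (x_i·y_{i+1} − x_{i+1}·y_i), indices taken mod 8.
Σ = (-54) + (-6) + (-81) + (-42) + (-1) + (-117) + (12) + (-44) = -333
Area = |Σ|/2 = 166.5.

166.5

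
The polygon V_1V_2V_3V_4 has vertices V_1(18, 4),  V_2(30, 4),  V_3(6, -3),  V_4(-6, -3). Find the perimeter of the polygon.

|V_1V_2| = √((12)² + (0)²) = √144 = 12
|V_2V_3| = √((-24)² + (-7)²) = √625 = 25
|V_3V_4| = √((-12)² + (0)²) = √144 = 12
|V_4V_1| = √((24)² + (7)²) = √625 = 25
Perimeter = 12 + 25 + 12 + 25 = 74.

74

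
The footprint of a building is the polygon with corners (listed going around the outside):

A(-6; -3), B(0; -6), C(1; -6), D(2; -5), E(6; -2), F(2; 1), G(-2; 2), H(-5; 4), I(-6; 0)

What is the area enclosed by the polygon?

67.5

Apply Gauss's area formula: 2A = Σ (x_i·y_{i+1} − x_{i+1}·y_i), indices taken mod 9.
A→B: (-6)(-6) − (0)(-3) = 36
B→C: (0)(-6) − (1)(-6) = 6
C→D: (1)(-5) − (2)(-6) = 7
D→E: (2)(-2) − (6)(-5) = 26
E→F: (6)(1) − (2)(-2) = 10
F→G: (2)(2) − (-2)(1) = 6
G→H: (-2)(4) − (-5)(2) = 2
H→I: (-5)(0) − (-6)(4) = 24
I→A: (-6)(-3) − (-6)(0) = 18
Σ = 135
Area = |Σ|/2 = 67.5.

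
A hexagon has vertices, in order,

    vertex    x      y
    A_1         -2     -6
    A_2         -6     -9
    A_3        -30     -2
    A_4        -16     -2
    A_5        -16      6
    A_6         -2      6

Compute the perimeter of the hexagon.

|A_1A_2| = √((-4)² + (-3)²) = √25 = 5
|A_2A_3| = √((-24)² + (7)²) = √625 = 25
|A_3A_4| = √((14)² + (0)²) = √196 = 14
|A_4A_5| = √((0)² + (8)²) = √64 = 8
|A_5A_6| = √((14)² + (0)²) = √196 = 14
|A_6A_1| = √((0)² + (-12)²) = √144 = 12
Perimeter = 5 + 25 + 14 + 8 + 14 + 12 = 78.

78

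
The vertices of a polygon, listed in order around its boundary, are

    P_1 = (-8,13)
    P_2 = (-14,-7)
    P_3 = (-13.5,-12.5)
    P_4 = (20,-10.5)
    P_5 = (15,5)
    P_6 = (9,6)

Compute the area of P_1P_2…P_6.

Σ = (238) + (80.5) + (391.75) + (257.5) + (45) + (165) = 1177.75
Area = |Σ|/2 = 588.875.

588.875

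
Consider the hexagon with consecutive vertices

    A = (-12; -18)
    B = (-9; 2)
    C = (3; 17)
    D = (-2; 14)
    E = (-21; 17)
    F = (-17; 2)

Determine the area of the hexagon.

Apply the shoelace formula: 2A = Σ (x_i·y_{i+1} − x_{i+1}·y_i), indices taken mod 6.
Cross-terms: -186, -159, 76, 260, 247, 330  ⇒  Σ = 568
Area = |Σ|/2 = 284.

284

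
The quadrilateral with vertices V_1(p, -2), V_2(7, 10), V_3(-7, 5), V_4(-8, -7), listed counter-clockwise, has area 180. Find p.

8

Write out the shoelace sum; only the two edges meeting at V_1 involve p:
2·Area = [((-8)·(-2) − p·(-7)) + (p·10 − 7·(-2))] + 194
       = 17·p + 224 = 360
⇒ p = 8.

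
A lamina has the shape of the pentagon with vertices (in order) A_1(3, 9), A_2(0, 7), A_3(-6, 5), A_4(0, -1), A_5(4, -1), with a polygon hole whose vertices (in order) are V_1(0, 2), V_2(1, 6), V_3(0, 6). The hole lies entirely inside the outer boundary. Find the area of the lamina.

Outer boundary:
Σ = (21) + (42) + (6) + (4) + (39) = 112
Area = |Σ|/2 = 56.
Hole:
Apply the surveyor's formula: 2A = Σ (x_i·y_{i+1} − x_{i+1}·y_i), indices taken mod 3.
Cross-terms: -2, 6, 0  ⇒  Σ = 4
Area = |Σ|/2 = 2.
Net area = 56 − 2 = 54.

54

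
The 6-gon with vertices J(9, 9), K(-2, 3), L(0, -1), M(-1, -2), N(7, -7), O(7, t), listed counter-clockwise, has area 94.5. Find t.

-5

The doubled signed area Σ (x_i y_{i+1} − x_{i+1} y_i) is linear in t.
With t=0 it equals 179; the coefficient of t is -2 (from the two edges through O).
So -2·t + 179 = 2·94.5 = 189 ⇒ t = -5.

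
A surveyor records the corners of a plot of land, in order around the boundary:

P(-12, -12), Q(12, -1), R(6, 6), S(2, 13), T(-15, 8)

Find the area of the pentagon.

P→Q: (-12)(-1) − (12)(-12) = 156
Q→R: (12)(6) − (6)(-1) = 78
R→S: (6)(13) − (2)(6) = 66
S→T: (2)(8) − (-15)(13) = 211
T→P: (-15)(-12) − (-12)(8) = 276
Σ = 787
Area = |Σ|/2 = 393.5.

393.5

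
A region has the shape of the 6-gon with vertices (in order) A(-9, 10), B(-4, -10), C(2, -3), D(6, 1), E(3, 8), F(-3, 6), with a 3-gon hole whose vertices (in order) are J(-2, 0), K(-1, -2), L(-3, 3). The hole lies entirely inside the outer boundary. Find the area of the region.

Outer boundary:
Cross-terms: 130, 32, 20, 45, 42, 24  ⇒  Σ = 293
Area = |Σ|/2 = 146.5.
Hole:
Apply Gauss's area formula: 2A = Σ (x_i·y_{i+1} − x_{i+1}·y_i), indices taken mod 3.
J→K: (-2)(-2) − (-1)(0) = 4
K→L: (-1)(3) − (-3)(-2) = -9
L→J: (-3)(0) − (-2)(3) = 6
Σ = 1
Area = |Σ|/2 = 0.5.
Net area = 146.5 − 0.5 = 146.

146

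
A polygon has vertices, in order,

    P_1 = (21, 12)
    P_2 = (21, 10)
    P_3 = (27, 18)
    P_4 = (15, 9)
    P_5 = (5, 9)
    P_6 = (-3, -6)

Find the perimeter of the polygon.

84

|P_1P_2| = √((0)² + (-2)²) = √4 = 2
|P_2P_3| = √((6)² + (8)²) = √100 = 10
|P_3P_4| = √((-12)² + (-9)²) = √225 = 15
|P_4P_5| = √((-10)² + (0)²) = √100 = 10
|P_5P_6| = √((-8)² + (-15)²) = √289 = 17
|P_6P_1| = √((24)² + (18)²) = √900 = 30
Perimeter = 2 + 10 + 15 + 10 + 17 + 30 = 84.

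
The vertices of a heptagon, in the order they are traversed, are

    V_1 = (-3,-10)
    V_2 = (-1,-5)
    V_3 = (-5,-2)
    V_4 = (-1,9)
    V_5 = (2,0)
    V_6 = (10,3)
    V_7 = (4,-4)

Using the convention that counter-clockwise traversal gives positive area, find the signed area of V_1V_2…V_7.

Σ = (5) + (-23) + (-47) + (-18) + (6) + (-52) + (-52) = -181
Signed area = Σ/2 = -90.5 (negative ⇒ clockwise traversal).

-90.5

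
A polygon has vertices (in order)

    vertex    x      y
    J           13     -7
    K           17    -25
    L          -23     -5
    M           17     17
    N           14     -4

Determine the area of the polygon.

Apply Gauss's area formula: 2A = Σ (x_i·y_{i+1} − x_{i+1}·y_i), indices taken mod 5.
Cross-terms: -206, -660, -306, -306, -46  ⇒  Σ = -1524
Area = |Σ|/2 = 762.

762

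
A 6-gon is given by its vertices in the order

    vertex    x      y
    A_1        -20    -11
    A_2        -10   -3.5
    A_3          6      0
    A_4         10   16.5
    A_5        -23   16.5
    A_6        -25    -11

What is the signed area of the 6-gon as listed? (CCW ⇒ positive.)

Apply the shoelace (surveyor's) formula: 2A = Σ (x_i·y_{i+1} − x_{i+1}·y_i), indices taken mod 6.
Cross-terms: -40, 21, 99, 544.5, 665.5, 55  ⇒  Σ = 1345
Signed area = Σ/2 = 672.5 (positive ⇒ counter-clockwise traversal).

672.5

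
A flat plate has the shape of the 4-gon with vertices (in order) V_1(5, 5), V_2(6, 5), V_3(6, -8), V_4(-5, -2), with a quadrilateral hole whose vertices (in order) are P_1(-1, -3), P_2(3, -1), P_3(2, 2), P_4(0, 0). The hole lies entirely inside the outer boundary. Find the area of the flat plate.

Outer boundary:
Cross-terms: -5, -78, -52, -15  ⇒  Σ = -150
Area = |Σ|/2 = 75.
Hole:
Apply the surveyor's formula: 2A = Σ (x_i·y_{i+1} − x_{i+1}·y_i), indices taken mod 4.
Cross-terms: 10, 8, 0, 0  ⇒  Σ = 18
Area = |Σ|/2 = 9.
Net area = 75 − 9 = 66.

66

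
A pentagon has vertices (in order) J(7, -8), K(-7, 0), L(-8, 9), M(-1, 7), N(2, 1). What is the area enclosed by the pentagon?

Σ = (-56) + (-63) + (-47) + (-15) + (-23) = -204
Area = |Σ|/2 = 102.

102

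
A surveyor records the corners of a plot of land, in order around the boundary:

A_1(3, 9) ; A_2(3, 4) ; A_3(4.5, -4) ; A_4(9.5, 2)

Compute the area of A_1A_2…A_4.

40.75

Σ = (-15) + (-30) + (47) + (79.5) = 81.5
Area = |Σ|/2 = 40.75.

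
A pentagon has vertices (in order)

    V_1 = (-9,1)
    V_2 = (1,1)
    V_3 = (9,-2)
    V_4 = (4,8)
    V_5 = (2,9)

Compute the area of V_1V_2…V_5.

Σ = (-10) + (-11) + (80) + (20) + (83) = 162
Area = |Σ|/2 = 81.

81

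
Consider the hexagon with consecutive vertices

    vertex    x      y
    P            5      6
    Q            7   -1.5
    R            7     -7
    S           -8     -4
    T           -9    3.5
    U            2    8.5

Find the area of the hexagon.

175

P→Q: (5)(-1.5) − (7)(6) = -49.5
Q→R: (7)(-7) − (7)(-1.5) = -38.5
R→S: (7)(-4) − (-8)(-7) = -84
S→T: (-8)(3.5) − (-9)(-4) = -64
T→U: (-9)(8.5) − (2)(3.5) = -83.5
U→P: (2)(6) − (5)(8.5) = -30.5
Σ = -350
Area = |Σ|/2 = 175.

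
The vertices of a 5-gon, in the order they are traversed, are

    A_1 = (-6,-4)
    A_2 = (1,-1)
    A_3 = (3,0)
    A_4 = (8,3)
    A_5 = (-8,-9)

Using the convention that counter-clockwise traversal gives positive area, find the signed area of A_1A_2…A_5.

-24

A_1→A_2: (-6)(-1) − (1)(-4) = 10
A_2→A_3: (1)(0) − (3)(-1) = 3
A_3→A_4: (3)(3) − (8)(0) = 9
A_4→A_5: (8)(-9) − (-8)(3) = -48
A_5→A_1: (-8)(-4) − (-6)(-9) = -22
Σ = -48
Signed area = Σ/2 = -24 (negative ⇒ clockwise traversal).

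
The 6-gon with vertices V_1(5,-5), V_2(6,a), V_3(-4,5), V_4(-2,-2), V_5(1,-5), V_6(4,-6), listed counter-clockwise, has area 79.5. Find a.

5

The doubled signed area Σ (x_i y_{i+1} − x_{i+1} y_i) is linear in a.
With a=0 it equals 114; the coefficient of a is 9 (from the two edges through V_2).
So 9·a + 114 = 2·79.5 = 159 ⇒ a = 5.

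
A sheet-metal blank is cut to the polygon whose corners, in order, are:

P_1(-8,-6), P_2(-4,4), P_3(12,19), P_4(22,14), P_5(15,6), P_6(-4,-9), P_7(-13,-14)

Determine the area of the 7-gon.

357

Apply the shoelace formula: 2A = Σ (x_i·y_{i+1} − x_{i+1}·y_i), indices taken mod 7.
Cross-terms: -56, -124, -250, -78, -111, -61, -34  ⇒  Σ = -714
Area = |Σ|/2 = 357.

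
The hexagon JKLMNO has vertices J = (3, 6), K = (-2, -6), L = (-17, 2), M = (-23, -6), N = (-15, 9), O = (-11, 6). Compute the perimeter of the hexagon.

|JK| = √((-5)² + (-12)²) = √169 = 13
|KL| = √((-15)² + (8)²) = √289 = 17
|LM| = √((-6)² + (-8)²) = √100 = 10
|MN| = √((8)² + (15)²) = √289 = 17
|NO| = √((4)² + (-3)²) = √25 = 5
|OJ| = √((14)² + (0)²) = √196 = 14
Perimeter = 13 + 17 + 10 + 17 + 5 + 14 = 76.

76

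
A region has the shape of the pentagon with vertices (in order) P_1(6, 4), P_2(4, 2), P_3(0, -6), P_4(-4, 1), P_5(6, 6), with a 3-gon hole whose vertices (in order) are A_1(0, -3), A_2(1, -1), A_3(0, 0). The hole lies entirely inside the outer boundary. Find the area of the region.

Outer boundary:
Σ = (-4) + (-24) + (-24) + (-30) + (-12) = -94
Area = |Σ|/2 = 47.
Hole:
A_1→A_2: (0)(-1) − (1)(-3) = 3
A_2→A_3: (1)(0) − (0)(-1) = 0
A_3→A_1: (0)(-3) − (0)(0) = 0
Σ = 3
Area = |Σ|/2 = 1.5.
Net area = 47 − 1.5 = 45.5.

45.5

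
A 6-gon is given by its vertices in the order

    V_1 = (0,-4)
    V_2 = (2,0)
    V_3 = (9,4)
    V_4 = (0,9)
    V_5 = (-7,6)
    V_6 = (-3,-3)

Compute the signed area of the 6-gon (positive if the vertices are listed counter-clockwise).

105.5

Cross-terms: 8, 8, 81, 63, 39, 12  ⇒  Σ = 211
Signed area = Σ/2 = 105.5 (positive ⇒ counter-clockwise traversal).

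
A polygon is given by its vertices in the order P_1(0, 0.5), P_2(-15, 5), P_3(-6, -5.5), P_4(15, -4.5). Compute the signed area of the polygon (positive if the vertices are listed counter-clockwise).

118.5

Apply the surveyor's formula: 2A = Σ (x_i·y_{i+1} − x_{i+1}·y_i), indices taken mod 4.
Σ = (7.5) + (112.5) + (109.5) + (7.5) = 237
Signed area = Σ/2 = 118.5 (positive ⇒ counter-clockwise traversal).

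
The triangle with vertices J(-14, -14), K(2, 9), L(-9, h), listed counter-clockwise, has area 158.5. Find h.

13

Write out the shoelace sum; only the two edges meeting at L involve h:
2·Area = [(2·h − (-9)·9) + ((-9)·(-14) − (-14)·h)] + -98
       = 16·h + 109 = 317
⇒ h = 13.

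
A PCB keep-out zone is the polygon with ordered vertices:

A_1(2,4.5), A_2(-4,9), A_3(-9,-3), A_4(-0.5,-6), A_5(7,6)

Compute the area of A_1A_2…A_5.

120

Apply Gauss's area formula: 2A = Σ (x_i·y_{i+1} − x_{i+1}·y_i), indices taken mod 5.
Σ = (36) + (93) + (52.5) + (39) + (19.5) = 240
Area = |Σ|/2 = 120.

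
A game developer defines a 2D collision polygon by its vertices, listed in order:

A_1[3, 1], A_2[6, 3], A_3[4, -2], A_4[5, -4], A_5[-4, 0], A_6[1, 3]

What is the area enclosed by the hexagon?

31.5

Σ = (3) + (-24) + (-6) + (-16) + (-12) + (-8) = -63
Area = |Σ|/2 = 31.5.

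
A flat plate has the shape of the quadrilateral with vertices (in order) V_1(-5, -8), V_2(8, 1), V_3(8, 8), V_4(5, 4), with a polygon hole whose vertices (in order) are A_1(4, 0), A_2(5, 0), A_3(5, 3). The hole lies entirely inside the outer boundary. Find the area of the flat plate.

42

Outer boundary:
V_1→V_2: (-5)(1) − (8)(-8) = 59
V_2→V_3: (8)(8) − (8)(1) = 56
V_3→V_4: (8)(4) − (5)(8) = -8
V_4→V_1: (5)(-8) − (-5)(4) = -20
Σ = 87
Area = |Σ|/2 = 43.5.
Hole:
Σ = (0) + (15) + (-12) = 3
Area = |Σ|/2 = 1.5.
Net area = 43.5 − 1.5 = 42.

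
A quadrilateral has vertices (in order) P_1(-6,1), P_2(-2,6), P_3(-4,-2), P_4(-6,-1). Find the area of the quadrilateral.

13

Σ = (-34) + (28) + (-8) + (-12) = -26
Area = |Σ|/2 = 13.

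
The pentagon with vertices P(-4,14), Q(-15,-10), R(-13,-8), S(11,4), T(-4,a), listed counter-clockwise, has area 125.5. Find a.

Write out the shoelace sum; only the two edges meeting at T involve a:
2·Area = [(11·a − (-4)·4) + ((-4)·14 − (-4)·a)] + 276
       = 15·a + 236 = 251
⇒ a = 1.

1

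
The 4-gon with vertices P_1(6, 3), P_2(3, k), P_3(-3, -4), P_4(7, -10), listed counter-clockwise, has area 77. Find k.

4

Write out the shoelace sum; only the two edges meeting at P_2 involve k:
2·Area = [(6·k − 3·3) + (3·(-4) − (-3)·k)] + 139
       = 9·k + 118 = 154
⇒ k = 4.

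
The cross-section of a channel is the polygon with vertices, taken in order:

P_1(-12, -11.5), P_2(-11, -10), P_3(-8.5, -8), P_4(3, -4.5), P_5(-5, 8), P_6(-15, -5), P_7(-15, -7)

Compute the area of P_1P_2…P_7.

Apply the surveyor's formula: 2A = Σ (x_i·y_{i+1} − x_{i+1}·y_i), indices taken mod 7.
Σ = (-6.5) + (3) + (62.25) + (1.5) + (145) + (30) + (88.5) = 323.75
Area = |Σ|/2 = 161.875.

161.875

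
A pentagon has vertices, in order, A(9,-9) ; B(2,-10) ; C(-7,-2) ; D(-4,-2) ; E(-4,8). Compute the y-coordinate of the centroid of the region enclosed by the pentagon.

Apply the surveyor's formula. First the cross-terms c_i = x_i·y_{i+1} − x_{i+1}·y_i:
  -72, -74, 6, -40, -36  ⇒  2A = -216, A = -108.
Then Σ (y_i + y_{i+1})·c_i = 2028, so ȳ = 2028 / (6·(-108)) = -169/54.

-169/54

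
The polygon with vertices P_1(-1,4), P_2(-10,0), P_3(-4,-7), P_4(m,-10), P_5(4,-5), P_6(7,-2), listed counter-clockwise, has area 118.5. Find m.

-3

The doubled signed area Σ (x_i y_{i+1} − x_{i+1} y_i) is linear in m.
With m=0 it equals 243; the coefficient of m is 2 (from the two edges through P_4).
So 2·m + 243 = 2·118.5 = 237 ⇒ m = -3.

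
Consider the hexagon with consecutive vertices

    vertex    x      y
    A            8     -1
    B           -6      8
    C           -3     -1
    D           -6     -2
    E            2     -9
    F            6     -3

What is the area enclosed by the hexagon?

106

Apply the surveyor's formula: 2A = Σ (x_i·y_{i+1} − x_{i+1}·y_i), indices taken mod 6.
A→B: (8)(8) − (-6)(-1) = 58
B→C: (-6)(-1) − (-3)(8) = 30
C→D: (-3)(-2) − (-6)(-1) = 0
D→E: (-6)(-9) − (2)(-2) = 58
E→F: (2)(-3) − (6)(-9) = 48
F→A: (6)(-1) − (8)(-3) = 18
Σ = 212
Area = |Σ|/2 = 106.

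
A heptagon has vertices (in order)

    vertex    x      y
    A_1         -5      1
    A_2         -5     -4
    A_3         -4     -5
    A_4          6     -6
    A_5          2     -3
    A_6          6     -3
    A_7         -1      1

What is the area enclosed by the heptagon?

Apply the shoelace (surveyor's) formula: 2A = Σ (x_i·y_{i+1} − x_{i+1}·y_i), indices taken mod 7.
Σ = (25) + (9) + (54) + (-6) + (12) + (3) + (4) = 101
Area = |Σ|/2 = 50.5.

50.5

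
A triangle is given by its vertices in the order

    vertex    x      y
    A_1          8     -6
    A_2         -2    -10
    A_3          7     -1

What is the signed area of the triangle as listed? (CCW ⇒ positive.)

Apply the shoelace (surveyor's) formula: 2A = Σ (x_i·y_{i+1} − x_{i+1}·y_i), indices taken mod 3.
Σ = (-92) + (72) + (-34) = -54
Signed area = Σ/2 = -27 (negative ⇒ clockwise traversal).

-27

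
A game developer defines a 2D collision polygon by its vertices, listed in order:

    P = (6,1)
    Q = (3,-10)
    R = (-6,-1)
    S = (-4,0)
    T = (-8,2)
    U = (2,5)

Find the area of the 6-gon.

Apply Gauss's area formula: 2A = Σ (x_i·y_{i+1} − x_{i+1}·y_i), indices taken mod 6.
P→Q: (6)(-10) − (3)(1) = -63
Q→R: (3)(-1) − (-6)(-10) = -63
R→S: (-6)(0) − (-4)(-1) = -4
S→T: (-4)(2) − (-8)(0) = -8
T→U: (-8)(5) − (2)(2) = -44
U→P: (2)(1) − (6)(5) = -28
Σ = -210
Area = |Σ|/2 = 105.

105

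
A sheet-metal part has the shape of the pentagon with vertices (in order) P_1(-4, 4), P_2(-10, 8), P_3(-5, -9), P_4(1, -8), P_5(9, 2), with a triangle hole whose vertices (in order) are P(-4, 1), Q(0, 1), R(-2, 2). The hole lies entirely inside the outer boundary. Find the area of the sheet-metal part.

Outer boundary:
P_1→P_2: (-4)(8) − (-10)(4) = 8
P_2→P_3: (-10)(-9) − (-5)(8) = 130
P_3→P_4: (-5)(-8) − (1)(-9) = 49
P_4→P_5: (1)(2) − (9)(-8) = 74
P_5→P_1: (9)(4) − (-4)(2) = 44
Σ = 305
Area = |Σ|/2 = 152.5.
Hole:
Apply the surveyor's formula: 2A = Σ (x_i·y_{i+1} − x_{i+1}·y_i), indices taken mod 3.
P→Q: (-4)(1) − (0)(1) = -4
Q→R: (0)(2) − (-2)(1) = 2
R→P: (-2)(1) − (-4)(2) = 6
Σ = 4
Area = |Σ|/2 = 2.
Net area = 152.5 − 2 = 150.5.

150.5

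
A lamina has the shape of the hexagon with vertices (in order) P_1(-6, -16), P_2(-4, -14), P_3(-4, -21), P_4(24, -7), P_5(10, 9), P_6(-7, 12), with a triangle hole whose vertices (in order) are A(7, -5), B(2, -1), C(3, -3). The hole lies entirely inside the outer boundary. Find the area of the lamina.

613.5

Outer boundary:
P_1→P_2: (-6)(-14) − (-4)(-16) = 20
P_2→P_3: (-4)(-21) − (-4)(-14) = 28
P_3→P_4: (-4)(-7) − (24)(-21) = 532
P_4→P_5: (24)(9) − (10)(-7) = 286
P_5→P_6: (10)(12) − (-7)(9) = 183
P_6→P_1: (-7)(-16) − (-6)(12) = 184
Σ = 1233
Area = |Σ|/2 = 616.5.
Hole:
Cross-terms: 3, -3, 6  ⇒  Σ = 6
Area = |Σ|/2 = 3.
Net area = 616.5 − 3 = 613.5.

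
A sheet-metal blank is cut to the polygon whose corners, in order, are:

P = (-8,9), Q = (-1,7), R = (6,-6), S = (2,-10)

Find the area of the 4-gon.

96.5

Σ = (-47) + (-36) + (-48) + (-62) = -193
Area = |Σ|/2 = 96.5.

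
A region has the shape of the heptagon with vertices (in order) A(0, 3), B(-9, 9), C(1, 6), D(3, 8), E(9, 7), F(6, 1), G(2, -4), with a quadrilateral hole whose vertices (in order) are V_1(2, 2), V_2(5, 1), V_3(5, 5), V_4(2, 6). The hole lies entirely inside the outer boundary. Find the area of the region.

Outer boundary:
Apply the shoelace (surveyor's) formula: 2A = Σ (x_i·y_{i+1} − x_{i+1}·y_i), indices taken mod 7.
A→B: (0)(9) − (-9)(3) = 27
B→C: (-9)(6) − (1)(9) = -63
C→D: (1)(8) − (3)(6) = -10
D→E: (3)(7) − (9)(8) = -51
E→F: (9)(1) − (6)(7) = -33
F→G: (6)(-4) − (2)(1) = -26
G→A: (2)(3) − (0)(-4) = 6
Σ = -150
Area = |Σ|/2 = 75.
Hole:
V_1→V_2: (2)(1) − (5)(2) = -8
V_2→V_3: (5)(5) − (5)(1) = 20
V_3→V_4: (5)(6) − (2)(5) = 20
V_4→V_1: (2)(2) − (2)(6) = -8
Σ = 24
Area = |Σ|/2 = 12.
Net area = 75 − 12 = 63.

63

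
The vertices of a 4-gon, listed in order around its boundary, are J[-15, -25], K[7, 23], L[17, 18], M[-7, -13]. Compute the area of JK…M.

275

Σ = (-170) + (-265) + (-95) + (-20) = -550
Area = |Σ|/2 = 275.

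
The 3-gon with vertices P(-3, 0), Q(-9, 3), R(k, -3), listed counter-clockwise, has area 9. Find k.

-3

The doubled signed area Σ (x_i y_{i+1} − x_{i+1} y_i) is linear in k.
With k=0 it equals 9; the coefficient of k is -3 (from the two edges through R).
So -3·k + 9 = 2·9 = 18 ⇒ k = -3.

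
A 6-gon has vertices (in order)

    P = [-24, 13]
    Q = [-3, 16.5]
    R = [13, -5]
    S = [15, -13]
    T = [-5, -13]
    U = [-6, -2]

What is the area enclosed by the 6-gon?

Apply Gauss's area formula: 2A = Σ (x_i·y_{i+1} − x_{i+1}·y_i), indices taken mod 6.
Σ = (-357) + (-199.5) + (-94) + (-260) + (-68) + (-126) = -1104.5
Area = |Σ|/2 = 552.25.

552.25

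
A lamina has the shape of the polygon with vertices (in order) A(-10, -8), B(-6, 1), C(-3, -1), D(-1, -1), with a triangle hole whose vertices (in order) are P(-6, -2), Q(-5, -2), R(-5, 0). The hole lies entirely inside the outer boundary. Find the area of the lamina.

Outer boundary:
Apply Gauss's area formula: 2A = Σ (x_i·y_{i+1} − x_{i+1}·y_i), indices taken mod 4.
Σ = (-58) + (9) + (2) + (-2) = -49
Area = |Σ|/2 = 24.5.
Hole:
Apply the shoelace formula: 2A = Σ (x_i·y_{i+1} − x_{i+1}·y_i), indices taken mod 3.
Σ = (2) + (-10) + (10) = 2
Area = |Σ|/2 = 1.
Net area = 24.5 − 1 = 23.5.

23.5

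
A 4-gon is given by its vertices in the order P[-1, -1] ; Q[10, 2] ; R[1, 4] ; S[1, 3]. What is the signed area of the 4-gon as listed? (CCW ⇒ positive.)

23.5

Apply the shoelace formula: 2A = Σ (x_i·y_{i+1} − x_{i+1}·y_i), indices taken mod 4.
Cross-terms: 8, 38, -1, 2  ⇒  Σ = 47
Signed area = Σ/2 = 23.5 (positive ⇒ counter-clockwise traversal).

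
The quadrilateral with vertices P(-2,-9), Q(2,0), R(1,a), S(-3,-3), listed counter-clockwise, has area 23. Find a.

2

The doubled signed area Σ (x_i y_{i+1} − x_{i+1} y_i) is linear in a.
With a=0 it equals 36; the coefficient of a is 5 (from the two edges through R).
So 5·a + 36 = 2·23 = 46 ⇒ a = 2.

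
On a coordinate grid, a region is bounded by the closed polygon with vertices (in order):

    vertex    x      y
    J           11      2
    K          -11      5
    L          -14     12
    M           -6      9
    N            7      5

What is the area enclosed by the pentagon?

86.5

Cross-terms: 77, -62, -54, -93, -41  ⇒  Σ = -173
Area = |Σ|/2 = 86.5.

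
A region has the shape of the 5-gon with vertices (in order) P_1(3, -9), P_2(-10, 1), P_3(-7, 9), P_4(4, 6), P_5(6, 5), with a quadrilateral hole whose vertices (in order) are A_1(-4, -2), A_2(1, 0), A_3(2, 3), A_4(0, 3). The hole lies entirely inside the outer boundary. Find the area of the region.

155

Outer boundary:
Apply Gauss's area formula: 2A = Σ (x_i·y_{i+1} − x_{i+1}·y_i), indices taken mod 5.
P_1→P_2: (3)(1) − (-10)(-9) = -87
P_2→P_3: (-10)(9) − (-7)(1) = -83
P_3→P_4: (-7)(6) − (4)(9) = -78
P_4→P_5: (4)(5) − (6)(6) = -16
P_5→P_1: (6)(-9) − (3)(5) = -69
Σ = -333
Area = |Σ|/2 = 166.5.
Hole:
A_1→A_2: (-4)(0) − (1)(-2) = 2
A_2→A_3: (1)(3) − (2)(0) = 3
A_3→A_4: (2)(3) − (0)(3) = 6
A_4→A_1: (0)(-2) − (-4)(3) = 12
Σ = 23
Area = |Σ|/2 = 11.5.
Net area = 166.5 − 11.5 = 155.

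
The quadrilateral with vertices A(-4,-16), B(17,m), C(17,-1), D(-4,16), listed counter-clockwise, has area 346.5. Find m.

Write out the shoelace sum; only the two edges meeting at B involve m:
2·Area = [((-4)·m − 17·(-16)) + (17·(-1) − 17·m)] + 396
       = -21·m + 651 = 693
⇒ m = -2.

-2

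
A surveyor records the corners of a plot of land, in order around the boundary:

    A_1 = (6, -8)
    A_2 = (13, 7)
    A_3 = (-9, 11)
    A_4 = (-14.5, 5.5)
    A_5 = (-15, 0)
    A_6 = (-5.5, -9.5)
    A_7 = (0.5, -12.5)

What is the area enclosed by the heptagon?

Apply the shoelace formula: 2A = Σ (x_i·y_{i+1} − x_{i+1}·y_i), indices taken mod 7.
A_1→A_2: (6)(7) − (13)(-8) = 146
A_2→A_3: (13)(11) − (-9)(7) = 206
A_3→A_4: (-9)(5.5) − (-14.5)(11) = 110
A_4→A_5: (-14.5)(0) − (-15)(5.5) = 82.5
A_5→A_6: (-15)(-9.5) − (-5.5)(0) = 142.5
A_6→A_7: (-5.5)(-12.5) − (0.5)(-9.5) = 73.5
A_7→A_1: (0.5)(-8) − (6)(-12.5) = 71
Σ = 831.5
Area = |Σ|/2 = 415.75.

415.75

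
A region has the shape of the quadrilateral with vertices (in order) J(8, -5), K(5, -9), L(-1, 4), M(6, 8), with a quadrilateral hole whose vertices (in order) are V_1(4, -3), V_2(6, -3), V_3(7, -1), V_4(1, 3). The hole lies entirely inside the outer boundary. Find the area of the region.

67

Outer boundary:
Apply the shoelace formula: 2A = Σ (x_i·y_{i+1} − x_{i+1}·y_i), indices taken mod 4.
Σ = (-47) + (11) + (-32) + (-94) = -162
Area = |Σ|/2 = 81.
Hole:
Σ = (6) + (15) + (22) + (-15) = 28
Area = |Σ|/2 = 14.
Net area = 81 − 14 = 67.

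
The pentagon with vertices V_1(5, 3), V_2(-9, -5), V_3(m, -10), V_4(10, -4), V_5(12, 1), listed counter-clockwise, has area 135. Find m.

Write out the shoelace sum; only the two edges meeting at V_3 involve m:
2·Area = [((-9)·(-10) − m·(-5)) + (m·(-4) − 10·(-10))] + 91
       = 1·m + 281 = 270
⇒ m = -11.

-11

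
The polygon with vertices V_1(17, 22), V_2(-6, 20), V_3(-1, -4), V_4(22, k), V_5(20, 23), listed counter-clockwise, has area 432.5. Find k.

Write out the shoelace sum; only the two edges meeting at V_4 involve k:
2·Area = [((-1)·k − 22·(-4)) + (22·23 − 20·k)] + 565
       = -21·k + 1159 = 865
⇒ k = 14.

14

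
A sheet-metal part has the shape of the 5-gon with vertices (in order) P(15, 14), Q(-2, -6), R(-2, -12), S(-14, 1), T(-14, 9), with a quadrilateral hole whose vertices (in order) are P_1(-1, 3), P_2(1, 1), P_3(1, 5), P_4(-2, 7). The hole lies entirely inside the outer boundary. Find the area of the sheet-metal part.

Outer boundary:
Apply Gauss's area formula: 2A = Σ (x_i·y_{i+1} − x_{i+1}·y_i), indices taken mod 5.
Σ = (-62) + (12) + (-170) + (-112) + (-331) = -663
Area = |Σ|/2 = 331.5.
Hole:
P_1→P_2: (-1)(1) − (1)(3) = -4
P_2→P_3: (1)(5) − (1)(1) = 4
P_3→P_4: (1)(7) − (-2)(5) = 17
P_4→P_1: (-2)(3) − (-1)(7) = 1
Σ = 18
Area = |Σ|/2 = 9.
Net area = 331.5 − 9 = 322.5.

322.5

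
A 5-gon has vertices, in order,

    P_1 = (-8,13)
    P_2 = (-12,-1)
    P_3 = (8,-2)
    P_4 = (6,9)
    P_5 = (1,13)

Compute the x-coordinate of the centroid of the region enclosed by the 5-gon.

-428/233

Apply the shoelace formula. First the cross-terms c_i = x_i·y_{i+1} − x_{i+1}·y_i:
  164, 32, 84, 69, 117  ⇒  2A = 466, A = 233.
Then Σ (x_i + x_{i+1})·c_i = -2568, so x̄ = -2568 / (6·233) = -428/233.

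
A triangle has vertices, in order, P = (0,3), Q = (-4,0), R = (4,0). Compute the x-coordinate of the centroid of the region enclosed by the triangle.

Apply the surveyor's formula. First the cross-terms c_i = x_i·y_{i+1} − x_{i+1}·y_i:
  12, 0, 12  ⇒  2A = 24, A = 12.
Then Σ (x_i + x_{i+1})·c_i = 0, so x̄ = 0 / (6·12) = 0.

0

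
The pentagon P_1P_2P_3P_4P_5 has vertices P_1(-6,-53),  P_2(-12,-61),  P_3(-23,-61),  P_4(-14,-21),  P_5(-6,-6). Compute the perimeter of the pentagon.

|P_1P_2| = √((-6)² + (-8)²) = √100 = 10
|P_2P_3| = √((-11)² + (0)²) = √121 = 11
|P_3P_4| = √((9)² + (40)²) = √1681 = 41
|P_4P_5| = √((8)² + (15)²) = √289 = 17
|P_5P_1| = √((0)² + (-47)²) = √2209 = 47
Perimeter = 10 + 11 + 41 + 17 + 47 = 126.

126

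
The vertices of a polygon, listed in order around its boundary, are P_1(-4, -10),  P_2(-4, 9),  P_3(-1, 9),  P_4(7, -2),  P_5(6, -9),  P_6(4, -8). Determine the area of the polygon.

Σ = (-76) + (-27) + (-61) + (-51) + (-12) + (-72) = -299
Area = |Σ|/2 = 149.5.

149.5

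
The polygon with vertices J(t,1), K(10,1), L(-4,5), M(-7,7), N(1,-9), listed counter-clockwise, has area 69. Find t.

3

The doubled signed area Σ (x_i y_{i+1} − x_{i+1} y_i) is linear in t.
With t=0 it equals 108; the coefficient of t is 10 (from the two edges through J).
So 10·t + 108 = 2·69 = 138 ⇒ t = 3.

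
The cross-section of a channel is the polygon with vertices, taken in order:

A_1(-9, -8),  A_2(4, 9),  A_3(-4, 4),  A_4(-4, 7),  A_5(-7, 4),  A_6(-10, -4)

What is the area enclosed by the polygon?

Apply the shoelace (surveyor's) formula: 2A = Σ (x_i·y_{i+1} − x_{i+1}·y_i), indices taken mod 6.
Cross-terms: -49, 52, -12, 33, 68, 44  ⇒  Σ = 136
Area = |Σ|/2 = 68.

68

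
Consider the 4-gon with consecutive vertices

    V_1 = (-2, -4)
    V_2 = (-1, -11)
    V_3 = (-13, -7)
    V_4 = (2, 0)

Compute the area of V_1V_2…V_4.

V_1→V_2: (-2)(-11) − (-1)(-4) = 18
V_2→V_3: (-1)(-7) − (-13)(-11) = -136
V_3→V_4: (-13)(0) − (2)(-7) = 14
V_4→V_1: (2)(-4) − (-2)(0) = -8
Σ = -112
Area = |Σ|/2 = 56.

56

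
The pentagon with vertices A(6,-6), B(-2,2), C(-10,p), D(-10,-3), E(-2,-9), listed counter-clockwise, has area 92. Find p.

-2

Write out the shoelace sum; only the two edges meeting at C involve p:
2·Area = [((-2)·p − (-10)·2) + ((-10)·(-3) − (-10)·p)] + 150
       = 8·p + 200 = 184
⇒ p = -2.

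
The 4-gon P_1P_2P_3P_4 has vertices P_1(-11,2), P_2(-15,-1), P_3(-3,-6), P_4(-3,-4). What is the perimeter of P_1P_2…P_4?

|P_1P_2| = √((-4)² + (-3)²) = √25 = 5
|P_2P_3| = √((12)² + (-5)²) = √169 = 13
|P_3P_4| = √((0)² + (2)²) = √4 = 2
|P_4P_1| = √((-8)² + (6)²) = √100 = 10
Perimeter = 5 + 13 + 2 + 10 = 30.

30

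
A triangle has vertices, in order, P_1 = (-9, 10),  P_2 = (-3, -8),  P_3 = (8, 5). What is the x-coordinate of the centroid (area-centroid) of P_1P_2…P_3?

Apply Gauss's area formula. First the cross-terms c_i = x_i·y_{i+1} − x_{i+1}·y_i:
  102, 49, 125  ⇒  2A = 276, A = 138.
Then Σ (x_i + x_{i+1})·c_i = -1104, so x̄ = -1104 / (6·138) = -4/3.

-4/3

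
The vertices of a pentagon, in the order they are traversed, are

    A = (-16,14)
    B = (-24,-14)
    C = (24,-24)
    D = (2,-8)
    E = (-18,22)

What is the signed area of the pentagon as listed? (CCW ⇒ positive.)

Apply the surveyor's formula: 2A = Σ (x_i·y_{i+1} − x_{i+1}·y_i), indices taken mod 5.
A→B: (-16)(-14) − (-24)(14) = 560
B→C: (-24)(-24) − (24)(-14) = 912
C→D: (24)(-8) − (2)(-24) = -144
D→E: (2)(22) − (-18)(-8) = -100
E→A: (-18)(14) − (-16)(22) = 100
Σ = 1328
Signed area = Σ/2 = 664 (positive ⇒ counter-clockwise traversal).

664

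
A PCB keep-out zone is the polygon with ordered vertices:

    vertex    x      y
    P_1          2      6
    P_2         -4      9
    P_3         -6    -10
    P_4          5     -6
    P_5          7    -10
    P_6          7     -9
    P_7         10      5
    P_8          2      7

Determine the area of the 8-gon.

202

Σ = (42) + (94) + (86) + (-8) + (7) + (125) + (60) + (-2) = 404
Area = |Σ|/2 = 202.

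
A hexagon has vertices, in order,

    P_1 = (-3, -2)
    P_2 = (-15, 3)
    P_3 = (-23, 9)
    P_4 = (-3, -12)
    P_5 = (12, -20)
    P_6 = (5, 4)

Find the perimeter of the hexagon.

104

|P_1P_2| = √((-12)² + (5)²) = √169 = 13
|P_2P_3| = √((-8)² + (6)²) = √100 = 10
|P_3P_4| = √((20)² + (-21)²) = √841 = 29
|P_4P_5| = √((15)² + (-8)²) = √289 = 17
|P_5P_6| = √((-7)² + (24)²) = √625 = 25
|P_6P_1| = √((-8)² + (-6)²) = √100 = 10
Perimeter = 13 + 10 + 29 + 17 + 25 + 10 = 104.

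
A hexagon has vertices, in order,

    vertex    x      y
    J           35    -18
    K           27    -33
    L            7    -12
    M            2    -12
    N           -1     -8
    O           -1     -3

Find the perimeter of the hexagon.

|JK| = √((-8)² + (-15)²) = √289 = 17
|KL| = √((-20)² + (21)²) = √841 = 29
|LM| = √((-5)² + (0)²) = √25 = 5
|MN| = √((-3)² + (4)²) = √25 = 5
|NO| = √((0)² + (5)²) = √25 = 5
|OJ| = √((36)² + (-15)²) = √1521 = 39
Perimeter = 17 + 29 + 5 + 5 + 5 + 39 = 100.

100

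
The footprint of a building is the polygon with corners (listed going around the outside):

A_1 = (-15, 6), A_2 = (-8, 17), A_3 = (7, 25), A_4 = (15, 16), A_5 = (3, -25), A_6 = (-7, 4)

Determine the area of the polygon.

678.5

Apply the shoelace formula: 2A = Σ (x_i·y_{i+1} − x_{i+1}·y_i), indices taken mod 6.
Σ = (-207) + (-319) + (-263) + (-423) + (-163) + (18) = -1357
Area = |Σ|/2 = 678.5.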